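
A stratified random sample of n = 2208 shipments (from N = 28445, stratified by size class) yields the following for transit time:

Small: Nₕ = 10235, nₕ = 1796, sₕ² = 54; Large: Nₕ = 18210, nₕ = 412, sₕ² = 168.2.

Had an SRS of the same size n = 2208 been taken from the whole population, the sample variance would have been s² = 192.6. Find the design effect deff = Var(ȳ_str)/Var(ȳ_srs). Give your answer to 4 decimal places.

2.0724

Var(ȳ_str) = Σ Wₕ²(1−fₕ)sₕ²/nₕ with Wₕ = Nₕ/28445:
  Small: (10235/28445)²·(1−1796/10235)·54/1796 = 0.0032096257
  Large: (18210/28445)²·(1−412/18210)·168.2/412 = 0.16353023
  → Var(ȳ_str) = 0.16673986.
Var(ȳ_srs) = (1 − 2208/28445)·192.6/2208 = 0.080457299.
deff = 0.16673986 / 0.080457299 = 2.0724.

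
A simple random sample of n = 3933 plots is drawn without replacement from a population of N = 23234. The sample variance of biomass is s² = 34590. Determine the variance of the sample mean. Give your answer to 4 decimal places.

Under SRS without replacement, Var(ȳ) = (1 − f)·s²/n with f = n/N = 3933/23234 = 0.16927778.
Var(ȳ) = (1 − 0.16927778)·34590/3933 = 0.83072222·8.7948131 = 7.3060467.

7.3060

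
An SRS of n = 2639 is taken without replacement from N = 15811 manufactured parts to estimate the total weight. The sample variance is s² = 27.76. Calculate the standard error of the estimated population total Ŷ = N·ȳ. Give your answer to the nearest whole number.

Var(Ŷ) = N²·Var(ȳ) = N²·(1 − n/N)·s²/n.
f = 2639/15811 = 0.16690911; Var(ȳ) = 0.83309089·27.76/2639 = 0.0087633964.
Var(Ŷ) = 15811² · 0.0087633964 = 2.1907415 × 10^6.
SE(Ŷ) = √(2.1907415 × 10^6) = 1480.

1480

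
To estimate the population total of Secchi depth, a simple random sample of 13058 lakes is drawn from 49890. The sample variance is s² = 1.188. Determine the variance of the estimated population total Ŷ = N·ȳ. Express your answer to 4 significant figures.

Var(Ŷ) = N²·Var(ȳ) = N²·(1 − n/N)·s²/n.
f = 13058/49890 = 0.26173582; Var(ȳ) = 0.73826418·1.188/13058 = 6.7166323 × 10^-5.
Var(Ŷ) = 49890² · (6.7166323 × 10^-5) = 167177.79.

167200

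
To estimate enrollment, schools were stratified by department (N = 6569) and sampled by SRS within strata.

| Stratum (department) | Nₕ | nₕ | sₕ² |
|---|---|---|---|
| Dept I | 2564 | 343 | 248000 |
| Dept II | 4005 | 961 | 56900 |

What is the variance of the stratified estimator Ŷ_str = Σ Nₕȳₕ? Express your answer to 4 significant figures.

4.839 × 10^9

Var(Ŷ_str) = Σₕ Nₕ²(1 − fₕ)sₕ²/nₕ.
Dept I: 2564²·(1 − 343/2564)·248000/343 = 4.1174102 × 10^9.
Dept II: 4005²·(1 − 961/4005)·56900/961 = 7.2183186 × 10^8.
Sum = 4.8392421 × 10^9.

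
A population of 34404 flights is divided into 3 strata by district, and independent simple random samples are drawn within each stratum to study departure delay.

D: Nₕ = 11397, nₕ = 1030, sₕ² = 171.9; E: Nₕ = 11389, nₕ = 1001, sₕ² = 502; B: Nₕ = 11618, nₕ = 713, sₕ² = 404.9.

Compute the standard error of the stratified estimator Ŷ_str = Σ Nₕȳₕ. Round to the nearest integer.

Var(Ŷ_str) = Σₕ Nₕ²(1 − fₕ)sₕ²/nₕ.
D: 11397²·(1 − 1030/11397)·171.9/1030 = 1.9718882 × 10^7.
E: 11389²·(1 − 1001/11389)·502/1001 = 5.9331752 × 10^7.
B: 11618²·(1 − 713/11618)·404.9/713 = 7.1947431 × 10^7.
Sum = 1.5099807 × 10^8.
SE = √(1.5099807 × 10^8) = 12288.

12288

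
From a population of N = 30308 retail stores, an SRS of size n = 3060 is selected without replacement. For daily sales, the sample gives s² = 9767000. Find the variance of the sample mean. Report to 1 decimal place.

2869.6

Under SRS without replacement, Var(ȳ) = (1 − f)·s²/n with f = n/N = 3060/30308 = 0.10096344.
Var(ȳ) = (1 − 0.10096344)·9767000/3060 = 0.89903656·3191.8301 = 2869.5719.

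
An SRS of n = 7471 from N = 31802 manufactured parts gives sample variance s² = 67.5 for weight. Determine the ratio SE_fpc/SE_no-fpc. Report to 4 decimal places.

f = n/N = 7471/31802 = 0.23492233.
SE_no-fpc = √(s²/n) = 0.095052276; SE_fpc = √((1−f)s²/n) = 0.083141007.
Ratio = √(1−f) = 0.87468718.

0.8747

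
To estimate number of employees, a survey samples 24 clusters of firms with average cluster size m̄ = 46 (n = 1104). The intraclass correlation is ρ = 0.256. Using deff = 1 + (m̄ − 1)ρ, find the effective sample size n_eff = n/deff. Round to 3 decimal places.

deff = 1 + (46 − 1)·0.256 = 1 + 11.52 = 12.52.
n_eff = 1104 / 12.52 = 88.179.

88.179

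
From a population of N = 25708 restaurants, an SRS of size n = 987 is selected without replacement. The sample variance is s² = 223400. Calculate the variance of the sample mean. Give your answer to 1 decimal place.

Under SRS without replacement, Var(ȳ) = (1 − f)·s²/n with f = n/N = 987/25708 = 0.03839272.
Var(ȳ) = (1 − 0.03839272)·223400/987 = 0.96160728·226.34245 = 217.65255.

217.7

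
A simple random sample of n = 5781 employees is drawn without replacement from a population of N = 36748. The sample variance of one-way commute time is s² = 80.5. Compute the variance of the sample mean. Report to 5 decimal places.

0.01173

Under SRS without replacement, Var(ȳ) = (1 − f)·s²/n with f = n/N = 5781/36748 = 0.15731468.
Var(ȳ) = (1 − 0.15731468)·80.5/5781 = 0.84268532·0.013924926 = 0.011734331.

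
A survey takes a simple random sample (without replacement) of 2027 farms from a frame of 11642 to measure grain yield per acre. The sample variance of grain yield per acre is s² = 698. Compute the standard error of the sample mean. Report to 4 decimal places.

0.5333

Under SRS without replacement, Var(ȳ) = (1 − f)·s²/n with f = n/N = 2027/11642 = 0.17411098.
Var(ȳ) = (1 − 0.17411098)·698/2027 = 0.82588902·0.34435126 = 0.28439592.
SE(ȳ) = √(0.28439592) = 0.5333.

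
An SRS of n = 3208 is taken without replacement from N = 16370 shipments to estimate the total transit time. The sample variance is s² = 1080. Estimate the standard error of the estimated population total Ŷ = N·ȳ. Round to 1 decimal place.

Var(Ŷ) = N²·Var(ȳ) = N²·(1 − n/N)·s²/n.
f = 3208/16370 = 0.19596823; Var(ȳ) = 0.80403177·1080/3208 = 0.27068401.
Var(Ŷ) = 16370² · 0.27068401 = 7.2537062 × 10^7.
SE(Ŷ) = √(7.2537062 × 10^7) = 8516.9.

8516.9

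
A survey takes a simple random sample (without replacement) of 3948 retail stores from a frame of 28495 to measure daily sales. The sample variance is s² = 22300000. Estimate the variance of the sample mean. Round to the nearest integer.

Under SRS without replacement, Var(ȳ) = (1 − f)·s²/n with f = n/N = 3948/28495 = 0.13855062.
Var(ȳ) = (1 − 0.13855062)·22300000/3948 = 0.86144938·5648.4296 = 4865.8361.

4866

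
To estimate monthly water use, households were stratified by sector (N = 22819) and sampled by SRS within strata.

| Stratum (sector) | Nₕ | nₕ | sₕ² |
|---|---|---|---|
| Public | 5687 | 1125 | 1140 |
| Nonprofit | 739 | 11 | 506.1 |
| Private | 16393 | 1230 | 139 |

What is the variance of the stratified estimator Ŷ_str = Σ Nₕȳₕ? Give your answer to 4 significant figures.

7.913 × 10^7

Var(Ŷ_str) = Σₕ Nₕ²(1 − fₕ)sₕ²/nₕ.
Public: 5687²·(1 − 1125/5687)·1140/1125 = 2.6290015 × 10^7.
Nonprofit: 739²·(1 − 11/739)·506.1/11 = 2.4752523 × 10^7.
Private: 16393²·(1 − 1230/16393)·139/1230 = 2.8090099 × 10^7.
Sum = 7.9132637 × 10^7.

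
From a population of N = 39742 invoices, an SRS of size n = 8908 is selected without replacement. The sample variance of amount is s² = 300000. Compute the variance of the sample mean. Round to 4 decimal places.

26.1289

Under SRS without replacement, Var(ȳ) = (1 − f)·s²/n with f = n/N = 8908/39742 = 0.22414574.
Var(ȳ) = (1 − 0.22414574)·300000/8908 = 0.77585426·33.677593 = 26.128904.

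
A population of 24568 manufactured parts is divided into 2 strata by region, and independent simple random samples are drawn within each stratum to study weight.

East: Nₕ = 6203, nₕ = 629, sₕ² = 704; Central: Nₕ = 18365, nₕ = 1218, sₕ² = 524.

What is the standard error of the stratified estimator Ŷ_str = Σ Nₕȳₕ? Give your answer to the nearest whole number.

13198

Var(Ŷ_str) = Σₕ Nₕ²(1 − fₕ)sₕ²/nₕ.
East: 6203²·(1 − 629/6203)·704/629 = 3.86982 × 10^7.
Central: 18365²·(1 − 1218/18365)·524/1218 = 1.3547622 × 10^8.
Sum = 1.7417442 × 10^8.
SE = √(1.7417442 × 10^8) = 13198.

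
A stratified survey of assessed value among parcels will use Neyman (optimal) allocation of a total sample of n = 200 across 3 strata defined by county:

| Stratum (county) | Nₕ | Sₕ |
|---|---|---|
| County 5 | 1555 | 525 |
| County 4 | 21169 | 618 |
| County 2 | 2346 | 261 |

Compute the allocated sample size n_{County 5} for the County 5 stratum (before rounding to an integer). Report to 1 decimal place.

Neyman allocation: nₕ = n·NₕSₕ / Σⱼ NⱼSⱼ.
Σ NⱼSⱼ = 1555·525 + 21169·618 + 2346·261 = 1.4511123 × 10^7.
n_{County 5} = 200·1555·525 / (1.4511123 × 10^7) = 11.3.

11.3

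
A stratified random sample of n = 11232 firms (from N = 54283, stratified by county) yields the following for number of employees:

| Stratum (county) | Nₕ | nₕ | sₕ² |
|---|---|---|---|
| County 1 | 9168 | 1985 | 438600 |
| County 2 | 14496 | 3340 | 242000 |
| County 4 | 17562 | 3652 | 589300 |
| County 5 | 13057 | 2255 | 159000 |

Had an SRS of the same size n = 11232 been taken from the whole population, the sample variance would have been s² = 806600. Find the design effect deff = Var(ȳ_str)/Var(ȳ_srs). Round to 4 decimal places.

0.4507

Var(ȳ_str) = Σ Wₕ²(1−fₕ)sₕ²/nₕ with Wₕ = Nₕ/54283:
  County 1: (9168/54283)²·(1−1985/9168)·438600/1985 = 4.9381116
  County 2: (14496/54283)²·(1−3340/14496)·242000/3340 = 3.9764718
  County 4: (17562/54283)²·(1−3652/17562)·589300/3652 = 13.377627
  County 5: (13057/54283)²·(1−2255/13057)·159000/2255 = 3.3749743
  → Var(ȳ_str) = 25.667185.
Var(ȳ_srs) = (1 − 11232/54283)·806600/11232 = 56.953514.
deff = 25.667185 / 56.953514 = 0.4507.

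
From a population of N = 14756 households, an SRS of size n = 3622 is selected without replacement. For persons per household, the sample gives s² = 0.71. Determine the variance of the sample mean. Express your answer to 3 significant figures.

Under SRS without replacement, Var(ȳ) = (1 − f)·s²/n with f = n/N = 3622/14756 = 0.24545947.
Var(ȳ) = (1 − 0.24545947)·0.71/3622 = 0.75454053·1.960243 × 10^-4 = 1.4790828 × 10^-4.

1.48 × 10^-4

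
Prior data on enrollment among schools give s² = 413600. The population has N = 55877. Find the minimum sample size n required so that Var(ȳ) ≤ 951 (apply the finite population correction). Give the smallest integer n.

Without fpc, n₀ = s²/D = 413600/951 = 434.9106.
With fpc, (1 − n/N)·s²/n ≤ D requires n ≥ n₀/(1 + n₀/N) = 434.9106/(1 + 434.9106/55877) = 431.5517.
Rounding up, n = 432.

432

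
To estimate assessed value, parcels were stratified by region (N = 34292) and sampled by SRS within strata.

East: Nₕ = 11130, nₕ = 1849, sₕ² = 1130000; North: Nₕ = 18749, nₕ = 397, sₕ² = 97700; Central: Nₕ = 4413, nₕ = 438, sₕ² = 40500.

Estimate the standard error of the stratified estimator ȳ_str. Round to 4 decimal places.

11.2726

Var(ȳ_str) = Σₕ Wₕ²(1 − fₕ)sₕ²/nₕ with Wₕ = Nₕ/N, N = 34292.
East: Wₕ = 0.32456550; term = 0.32456550²·(1 − 0.16612758)·1130000/1849 = 53.68412.
North: Wₕ = 0.54674560; term = 0.54674560²·(1 − 0.02117446)·97700/397 = 72.007865.
Central: Wₕ = 0.12868891; term = 0.12868891²·(1 − 0.09925221)·40500/438 = 1.3793242.
Sum = 127.07131.
SE = √(127.07131) = 11.2726.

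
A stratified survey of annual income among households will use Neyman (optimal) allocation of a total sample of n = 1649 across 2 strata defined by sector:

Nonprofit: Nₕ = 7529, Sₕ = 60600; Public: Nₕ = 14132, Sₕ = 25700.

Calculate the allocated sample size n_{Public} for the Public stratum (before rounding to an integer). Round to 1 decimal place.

Neyman allocation: nₕ = n·NₕSₕ / Σⱼ NⱼSⱼ.
Σ NⱼSⱼ = 7529·60600 + 14132·25700 = 8.194498 × 10^8.
n_{Public} = 1649·14132·25700 / (8.194498 × 10^8) = 730.9.

730.9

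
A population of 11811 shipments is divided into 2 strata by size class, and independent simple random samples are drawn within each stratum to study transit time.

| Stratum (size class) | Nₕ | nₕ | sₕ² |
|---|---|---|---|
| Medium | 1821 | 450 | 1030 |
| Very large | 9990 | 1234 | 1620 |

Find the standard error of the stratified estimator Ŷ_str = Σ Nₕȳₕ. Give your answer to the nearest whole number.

Var(Ŷ_str) = Σₕ Nₕ²(1 − fₕ)sₕ²/nₕ.
Medium: 1821²·(1 − 450/1821)·1030/450 = 5.7144194 × 10^6.
Very large: 9990²·(1 − 1234/9990)·1620/1234 = 1.1483416 × 10^8.
Sum = 1.2054858 × 10^8.
SE = √(1.2054858 × 10^8) = 10979.

10979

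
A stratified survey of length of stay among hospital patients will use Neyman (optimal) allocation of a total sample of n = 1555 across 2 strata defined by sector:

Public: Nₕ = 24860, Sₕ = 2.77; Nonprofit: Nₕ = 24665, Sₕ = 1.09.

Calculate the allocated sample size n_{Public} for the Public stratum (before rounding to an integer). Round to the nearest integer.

Neyman allocation: nₕ = n·NₕSₕ / Σⱼ NⱼSⱼ.
Σ NⱼSⱼ = 24860·2.77 + 24665·1.09 = 95747.05.
n_{Public} = 1555·24860·2.77 / 95747.05 = 1118.

1118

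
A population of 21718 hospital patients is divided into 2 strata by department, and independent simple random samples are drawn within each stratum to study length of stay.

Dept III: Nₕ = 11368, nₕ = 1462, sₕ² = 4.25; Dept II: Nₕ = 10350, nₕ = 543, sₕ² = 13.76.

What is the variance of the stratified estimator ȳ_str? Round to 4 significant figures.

Var(ȳ_str) = Σₕ Wₕ²(1 − fₕ)sₕ²/nₕ with Wₕ = Nₕ/N, N = 21718.
Dept III: Wₕ = 0.52343678; term = 0.52343678²·(1 − 0.12860662)·4.25/1462 = 6.9403966 × 10^-4.
Dept II: Wₕ = 0.47656322; term = 0.47656322²·(1 − 0.05246377)·13.76/543 = 0.0054532508.
Sum = 0.0061472905.

0.006147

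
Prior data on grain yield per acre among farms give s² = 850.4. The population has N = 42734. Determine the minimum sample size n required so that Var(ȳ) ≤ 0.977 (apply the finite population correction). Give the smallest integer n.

Without fpc, n₀ = s²/D = 850.4/0.977 = 870.4197.
With fpc, (1 − n/N)·s²/n ≤ D requires n ≥ n₀/(1 + n₀/N) = 870.4197/(1 + 870.4197/42734) = 853.0446.
Rounding up, n = 854.

854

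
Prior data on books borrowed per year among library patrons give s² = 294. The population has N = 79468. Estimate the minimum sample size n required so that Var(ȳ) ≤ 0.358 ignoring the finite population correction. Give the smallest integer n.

822

Without fpc, n₀ = s²/D = 294/0.358 = 821.2291.
Rounding up, n = 822.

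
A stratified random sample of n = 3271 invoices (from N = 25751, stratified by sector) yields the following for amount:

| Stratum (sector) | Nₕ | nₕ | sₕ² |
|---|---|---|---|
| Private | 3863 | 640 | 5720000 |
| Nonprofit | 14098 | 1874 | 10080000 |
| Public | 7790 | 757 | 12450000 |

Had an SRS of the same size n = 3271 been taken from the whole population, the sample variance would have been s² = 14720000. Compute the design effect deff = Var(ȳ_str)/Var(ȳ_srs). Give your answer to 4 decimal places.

0.7444

Var(ȳ_str) = Σ Wₕ²(1−fₕ)sₕ²/nₕ with Wₕ = Nₕ/25751:
  Private: (3863/25751)²·(1−640/3863)·5720000/640 = 167.80808
  Nonprofit: (14098/25751)²·(1−1874/14098)·10080000/1874 = 1397.8919
  Public: (7790/25751)²·(1−757/7790)·12450000/757 = 1358.8244
  → Var(ȳ_str) = 2924.5244.
Var(ȳ_srs) = (1 − 3271/25751)·14720000/3271 = 3928.5246.
deff = 2924.5244 / 3928.5246 = 0.7444.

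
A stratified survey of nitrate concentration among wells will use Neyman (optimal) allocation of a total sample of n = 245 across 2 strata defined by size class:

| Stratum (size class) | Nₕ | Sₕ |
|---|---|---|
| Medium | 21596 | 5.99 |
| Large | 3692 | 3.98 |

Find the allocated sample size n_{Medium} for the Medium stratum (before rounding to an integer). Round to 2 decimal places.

Neyman allocation: nₕ = n·NₕSₕ / Σⱼ NⱼSⱼ.
Σ NⱼSⱼ = 21596·5.99 + 3692·3.98 = 144054.2.
n_{Medium} = 245·21596·5.99 / 144054.2 = 220.01.

220.01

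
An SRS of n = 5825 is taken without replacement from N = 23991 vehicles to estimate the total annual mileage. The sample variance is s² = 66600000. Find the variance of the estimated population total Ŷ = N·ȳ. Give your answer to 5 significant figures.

4.9829 × 10^12

Var(Ŷ) = N²·Var(ȳ) = N²·(1 − n/N)·s²/n.
f = 5825/23991 = 0.24279938; Var(ȳ) = 0.75720062·66600000/5825 = 8657.4354.
Var(Ŷ) = 23991² · 8657.4354 = 4.9829435 × 10^12.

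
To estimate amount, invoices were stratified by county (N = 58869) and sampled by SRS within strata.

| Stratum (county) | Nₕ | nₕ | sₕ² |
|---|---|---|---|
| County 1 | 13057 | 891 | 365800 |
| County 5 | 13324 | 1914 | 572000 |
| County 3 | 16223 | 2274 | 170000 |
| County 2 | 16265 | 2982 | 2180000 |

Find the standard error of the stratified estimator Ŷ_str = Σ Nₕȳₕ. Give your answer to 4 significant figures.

Var(Ŷ_str) = Σₕ Nₕ²(1 − fₕ)sₕ²/nₕ.
County 1: 13057²·(1 − 891/13057)·365800/891 = 6.5216459 × 10^10.
County 5: 13324²·(1 − 1914/13324)·572000/1914 = 4.5433309 × 10^10.
County 3: 16223²·(1 − 2274/16223)·170000/2274 = 1.6917364 × 10^10.
County 2: 16265²·(1 − 2982/16265)·2180000/2982 = 1.5794253 × 10^11.
Sum = 2.8550966 × 10^11.
SE = √(2.8550966 × 10^11) = 534300.

534300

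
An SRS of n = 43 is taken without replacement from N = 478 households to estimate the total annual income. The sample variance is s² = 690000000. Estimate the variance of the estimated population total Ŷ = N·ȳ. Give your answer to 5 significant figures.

Var(Ŷ) = N²·Var(ȳ) = N²·(1 − n/N)·s²/n.
f = 43/478 = 0.08995816; Var(ȳ) = 0.91004184·690000000/43 = 1.4602997 × 10^7.
Var(Ŷ) = 478² · (1.4602997 × 10^7) = 3.3365512 × 10^12.

3.3366 × 10^12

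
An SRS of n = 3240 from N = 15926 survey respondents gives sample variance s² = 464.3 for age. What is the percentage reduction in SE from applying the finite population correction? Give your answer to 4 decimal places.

f = n/N = 3240/15926 = 0.20344091.
SE_no-fpc = √(s²/n) = 0.37855313; SE_fpc = √((1−f)s²/n) = 0.33785927.
Ratio = √(1−f) = 0.89250159. Reduction = 100·(1 − 0.89250159) = 10.7498%.

10.7498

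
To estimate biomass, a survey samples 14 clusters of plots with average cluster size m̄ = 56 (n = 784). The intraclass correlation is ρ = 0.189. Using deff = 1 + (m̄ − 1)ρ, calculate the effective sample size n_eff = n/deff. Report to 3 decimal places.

deff = 1 + (56 − 1)·0.189 = 1 + 10.395 = 11.395.
n_eff = 784 / 11.395 = 68.802.

68.802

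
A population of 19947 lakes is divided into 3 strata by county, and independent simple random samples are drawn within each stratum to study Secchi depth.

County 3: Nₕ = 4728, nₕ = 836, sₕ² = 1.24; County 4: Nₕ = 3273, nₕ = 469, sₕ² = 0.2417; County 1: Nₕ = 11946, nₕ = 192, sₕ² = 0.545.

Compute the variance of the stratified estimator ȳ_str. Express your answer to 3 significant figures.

0.00108

Var(ȳ_str) = Σₕ Wₕ²(1 − fₕ)sₕ²/nₕ with Wₕ = Nₕ/N, N = 19947.
County 3: Wₕ = 0.23702812; term = 0.23702812²·(1 − 0.17681895)·1.24/836 = 6.8597854 × 10^-5.
County 4: Wₕ = 0.16408482; term = 0.16408482²·(1 − 0.14329361)·0.2417/469 = 1.1887011 × 10^-5.
County 1: Wₕ = 0.59888705; term = 0.59888705²·(1 − 0.01607233)·0.545/192 = 0.0010017245.
Sum = 0.0010822094.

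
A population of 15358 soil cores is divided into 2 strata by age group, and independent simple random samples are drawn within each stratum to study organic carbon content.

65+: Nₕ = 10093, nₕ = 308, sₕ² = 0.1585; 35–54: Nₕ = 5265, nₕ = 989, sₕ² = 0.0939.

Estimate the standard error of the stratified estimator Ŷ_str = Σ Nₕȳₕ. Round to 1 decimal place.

Var(Ŷ_str) = Σₕ Nₕ²(1 − fₕ)sₕ²/nₕ.
65+: 10093²·(1 − 308/10093)·0.1585/308 = 50822.925.
35–54: 5265²·(1 − 989/5265)·0.0939/989 = 2137.4963.
Sum = 52960.421.
SE = √(52960.421) = 230.1.

230.1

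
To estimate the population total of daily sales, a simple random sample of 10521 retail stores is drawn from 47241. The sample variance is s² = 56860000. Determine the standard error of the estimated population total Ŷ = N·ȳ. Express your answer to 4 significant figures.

Var(Ŷ) = N²·Var(ȳ) = N²·(1 − n/N)·s²/n.
f = 10521/47241 = 0.22270909; Var(ȳ) = 0.77729091·56860000/10521 = 4200.8137.
Var(Ŷ) = 47241² · 4200.8137 = 9.3750067 × 10^12.
SE(Ŷ) = √(9.3750067 × 10^12) = 3.062 × 10^6.

3.062 × 10^6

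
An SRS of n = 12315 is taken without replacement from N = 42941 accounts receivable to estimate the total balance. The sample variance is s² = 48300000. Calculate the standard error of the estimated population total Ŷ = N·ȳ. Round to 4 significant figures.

Var(Ŷ) = N²·Var(ȳ) = N²·(1 − n/N)·s²/n.
f = 12315/42941 = 0.28678885; Var(ȳ) = 0.71321115·48300000/12315 = 2797.2471.
Var(Ŷ) = 42941² · 2797.2471 = 5.1579264 × 10^12.
SE(Ŷ) = √(5.1579264 × 10^12) = 2.271 × 10^6.

2.271 × 10^6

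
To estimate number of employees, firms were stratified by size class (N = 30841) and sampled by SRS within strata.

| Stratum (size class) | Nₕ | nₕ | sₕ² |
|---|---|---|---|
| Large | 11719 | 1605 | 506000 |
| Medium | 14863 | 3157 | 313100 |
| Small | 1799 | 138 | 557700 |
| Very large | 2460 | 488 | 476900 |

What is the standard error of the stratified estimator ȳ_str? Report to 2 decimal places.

Var(ȳ_str) = Σₕ Wₕ²(1 − fₕ)sₕ²/nₕ with Wₕ = Nₕ/N, N = 30841.
Large: Wₕ = 0.37998119; term = 0.37998119²·(1 − 0.13695708)·506000/1605 = 39.285482.
Medium: Wₕ = 0.48192341; term = 0.48192341²·(1 − 0.21240665)·313100/3157 = 18.141224.
Small: Wₕ = 0.05833144; term = 0.05833144²·(1 − 0.07670928)·557700/138 = 12.695957.
Very large: Wₕ = 0.07976395; term = 0.07976395²·(1 − 0.19837398)·476900/488 = 4.9841673.
Sum = 75.10683.
SE = √(75.10683) = 8.67.

8.67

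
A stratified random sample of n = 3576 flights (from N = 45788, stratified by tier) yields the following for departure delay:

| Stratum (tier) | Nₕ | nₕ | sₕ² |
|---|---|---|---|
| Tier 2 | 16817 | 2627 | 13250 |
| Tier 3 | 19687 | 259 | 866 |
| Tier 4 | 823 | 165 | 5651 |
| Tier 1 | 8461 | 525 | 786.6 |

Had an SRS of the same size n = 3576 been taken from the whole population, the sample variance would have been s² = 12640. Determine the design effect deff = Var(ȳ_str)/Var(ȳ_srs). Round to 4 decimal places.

0.3808

Var(ȳ_str) = Σ Wₕ²(1−fₕ)sₕ²/nₕ with Wₕ = Nₕ/45788:
  Tier 2: (16817/45788)²·(1−2627/16817)·13250/2627 = 0.57409449
  Tier 3: (19687/45788)²·(1−259/19687)·866/259 = 0.60998958
  Tier 4: (823/45788)²·(1−165/823)·5651/165 = 0.0088463424
  Tier 1: (8461/45788)²·(1−525/8461)·786.6/525 = 0.04798601
  → Var(ȳ_str) = 1.2409164.
Var(ȳ_srs) = (1 − 3576/45788)·12640/3576 = 3.2586208.
deff = 1.2409164 / 3.2586208 = 0.3808.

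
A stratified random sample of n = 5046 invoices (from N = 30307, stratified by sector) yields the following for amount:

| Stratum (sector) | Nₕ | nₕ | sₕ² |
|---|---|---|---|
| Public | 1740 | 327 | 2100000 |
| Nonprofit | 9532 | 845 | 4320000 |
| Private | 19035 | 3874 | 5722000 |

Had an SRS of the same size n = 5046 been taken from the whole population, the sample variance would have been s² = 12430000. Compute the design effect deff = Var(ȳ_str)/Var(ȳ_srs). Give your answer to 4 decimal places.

Var(ȳ_str) = Σ Wₕ²(1−fₕ)sₕ²/nₕ with Wₕ = Nₕ/30307:
  Public: (1740/30307)²·(1−327/1740)·2100000/327 = 17.190047
  Nonprofit: (9532/30307)²·(1−845/9532)·4320000/845 = 460.88757
  Private: (19035/30307)²·(1−3874/19035)·5722000/3874 = 464.06954
  → Var(ȳ_str) = 942.14716.
Var(ȳ_srs) = (1 − 5046/30307)·12430000/5046 = 2053.201.
deff = 942.14716 / 2053.201 = 0.4589.

0.4589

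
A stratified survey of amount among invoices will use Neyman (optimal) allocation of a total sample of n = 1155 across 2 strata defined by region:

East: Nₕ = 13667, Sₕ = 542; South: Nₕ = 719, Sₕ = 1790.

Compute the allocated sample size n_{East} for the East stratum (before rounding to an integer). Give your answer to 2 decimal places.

Neyman allocation: nₕ = n·NₕSₕ / Σⱼ NⱼSⱼ.
Σ NⱼSⱼ = 13667·542 + 719·1790 = 8.694524 × 10^6.
n_{East} = 1155·13667·542 / (8.694524 × 10^6) = 984.03.

984.03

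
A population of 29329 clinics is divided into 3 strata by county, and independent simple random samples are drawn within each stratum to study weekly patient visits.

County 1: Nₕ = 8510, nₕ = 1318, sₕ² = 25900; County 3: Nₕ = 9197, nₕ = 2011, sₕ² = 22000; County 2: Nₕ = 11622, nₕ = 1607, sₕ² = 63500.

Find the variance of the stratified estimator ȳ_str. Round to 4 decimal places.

Var(ȳ_str) = Σₕ Wₕ²(1 − fₕ)sₕ²/nₕ with Wₕ = Nₕ/N, N = 29329.
County 1: Wₕ = 0.29015650; term = 0.29015650²·(1 − 0.15487662)·25900/1318 = 1.3981993.
County 3: Wₕ = 0.31358042; term = 0.31358042²·(1 − 0.21865826)·22000/2011 = 0.8405228.
County 2: Wₕ = 0.39626308; term = 0.39626308²·(1 − 0.13827224)·63500/1607 = 5.3468151.
Sum = 7.5855372.

7.5855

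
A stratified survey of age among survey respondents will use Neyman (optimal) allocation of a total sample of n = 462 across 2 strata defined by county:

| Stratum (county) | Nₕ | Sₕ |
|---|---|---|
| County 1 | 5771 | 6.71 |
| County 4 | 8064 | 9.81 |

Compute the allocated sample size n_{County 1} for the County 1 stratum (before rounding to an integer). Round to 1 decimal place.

Neyman allocation: nₕ = n·NₕSₕ / Σⱼ NⱼSⱼ.
Σ NⱼSⱼ = 5771·6.71 + 8064·9.81 = 117831.25.
n_{County 1} = 462·5771·6.71 / 117831.25 = 151.8.

151.8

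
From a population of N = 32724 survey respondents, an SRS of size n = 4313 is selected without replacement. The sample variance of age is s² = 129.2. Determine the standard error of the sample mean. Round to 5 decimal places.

Under SRS without replacement, Var(ȳ) = (1 − f)·s²/n with f = n/N = 4313/32724 = 0.13179929.
Var(ȳ) = (1 − 0.13179929)·129.2/4313 = 0.86820071·0.029955947 = 0.026007775.
SE(ȳ) = √(0.026007775) = 0.16127.

0.16127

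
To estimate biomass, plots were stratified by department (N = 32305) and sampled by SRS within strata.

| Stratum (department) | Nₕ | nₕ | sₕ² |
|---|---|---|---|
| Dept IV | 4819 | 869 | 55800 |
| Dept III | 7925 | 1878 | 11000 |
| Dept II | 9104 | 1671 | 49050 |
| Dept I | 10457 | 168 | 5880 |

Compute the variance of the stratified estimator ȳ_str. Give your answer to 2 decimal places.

Var(ȳ_str) = Σₕ Wₕ²(1 − fₕ)sₕ²/nₕ with Wₕ = Nₕ/N, N = 32305.
Dept IV: Wₕ = 0.14917195; term = 0.14917195²·(1 − 0.18032787)·55800/869 = 1.1711943.
Dept III: Wₕ = 0.24531806; term = 0.24531806²·(1 − 0.23697161)·11000/1878 = 0.26896567.
Dept II: Wₕ = 0.28181396; term = 0.28181396²·(1 − 0.18354569)·49050/1671 = 1.9033535.
Dept I: Wₕ = 0.32369602; term = 0.32369602²·(1 − 0.01606579)·5880/168 = 3.6083514.
Sum = 6.9518649.

6.95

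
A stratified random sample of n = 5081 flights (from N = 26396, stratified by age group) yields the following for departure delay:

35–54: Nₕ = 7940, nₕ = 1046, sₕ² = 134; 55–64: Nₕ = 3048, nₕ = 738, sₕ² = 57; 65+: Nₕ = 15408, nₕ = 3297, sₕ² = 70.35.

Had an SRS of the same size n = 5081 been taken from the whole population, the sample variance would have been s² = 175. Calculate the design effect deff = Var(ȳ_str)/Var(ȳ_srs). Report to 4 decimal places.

Var(ȳ_str) = Σ Wₕ²(1−fₕ)sₕ²/nₕ with Wₕ = Nₕ/26396:
  35–54: (7940/26396)²·(1−1046/7940)·134/1046 = 0.010064418
  55–64: (3048/26396)²·(1−738/3048)·57/738 = 7.8049333 × 10^-4
  65+: (15408/26396)²·(1−3297/15408)·70.35/3297 = 0.0057147231
  → Var(ȳ_str) = 0.016559634.
Var(ȳ_srs) = (1 − 5081/26396)·175/5081 = 0.027812247.
deff = 0.016559634 / 0.027812247 = 0.5954.

0.5954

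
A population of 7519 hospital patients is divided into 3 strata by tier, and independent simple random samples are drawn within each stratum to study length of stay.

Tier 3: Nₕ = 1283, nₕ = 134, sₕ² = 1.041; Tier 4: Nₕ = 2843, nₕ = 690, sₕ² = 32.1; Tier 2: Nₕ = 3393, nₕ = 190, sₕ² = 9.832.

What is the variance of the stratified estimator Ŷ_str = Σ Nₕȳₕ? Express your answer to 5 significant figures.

858590

Var(Ŷ_str) = Σₕ Nₕ²(1 − fₕ)sₕ²/nₕ.
Tier 3: 1283²·(1 − 134/1283)·1.041/134 = 11452.297.
Tier 4: 2843²·(1 − 690/2843)·32.1/690 = 284758.59.
Tier 2: 3393²·(1 − 190/3393)·9.832/190 = 562378.96.
Sum = 858589.85.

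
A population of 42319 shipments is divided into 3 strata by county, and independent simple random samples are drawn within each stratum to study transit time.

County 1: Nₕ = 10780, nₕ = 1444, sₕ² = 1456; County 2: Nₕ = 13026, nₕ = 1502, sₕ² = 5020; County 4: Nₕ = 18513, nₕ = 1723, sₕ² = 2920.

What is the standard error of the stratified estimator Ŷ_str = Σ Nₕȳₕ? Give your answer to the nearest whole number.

Var(Ŷ_str) = Σₕ Nₕ²(1 − fₕ)sₕ²/nₕ.
County 1: 10780²·(1 − 1444/10780)·1456/1444 = 1.0147844 × 10^8.
County 2: 13026²·(1 − 1502/13026)·5020/1502 = 5.0170463 × 10^8.
County 4: 18513²·(1 − 1723/18513)·2920/1723 = 5.267749 × 10^8.
Sum = 1.129958 × 10^9.
SE = √(1.129958 × 10^9) = 33615.

33615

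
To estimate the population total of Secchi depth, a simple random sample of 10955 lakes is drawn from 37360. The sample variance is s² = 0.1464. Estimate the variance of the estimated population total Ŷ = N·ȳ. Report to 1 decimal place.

Var(Ŷ) = N²·Var(ȳ) = N²·(1 − n/N)·s²/n.
f = 10955/37360 = 0.29322805; Var(ȳ) = 0.70677195·0.1464/10955 = 9.4451313 × 10^-6.
Var(Ŷ) = 37360² · (9.4451313 × 10^-6) = 13183.227.

13183.2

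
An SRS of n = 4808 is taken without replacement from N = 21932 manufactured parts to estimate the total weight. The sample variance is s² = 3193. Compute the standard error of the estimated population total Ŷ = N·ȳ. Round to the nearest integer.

15793

Var(Ŷ) = N²·Var(ȳ) = N²·(1 − n/N)·s²/n.
f = 4808/21932 = 0.21922305; Var(ȳ) = 0.78077695·3193/4808 = 0.51851514.
Var(Ŷ) = 21932² · 0.51851514 = 2.4941233 × 10^8.
SE(Ŷ) = √(2.4941233 × 10^8) = 15793.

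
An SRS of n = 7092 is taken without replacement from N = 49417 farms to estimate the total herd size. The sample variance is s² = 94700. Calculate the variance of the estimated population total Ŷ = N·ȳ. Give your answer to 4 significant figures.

2.793 × 10^10

Var(Ŷ) = N²·Var(ȳ) = N²·(1 − n/N)·s²/n.
f = 7092/49417 = 0.14351337; Var(ȳ) = 0.85648663·94700/7092 = 11.436729.
Var(Ŷ) = 49417² · 11.436729 = 2.7928948 × 10^10.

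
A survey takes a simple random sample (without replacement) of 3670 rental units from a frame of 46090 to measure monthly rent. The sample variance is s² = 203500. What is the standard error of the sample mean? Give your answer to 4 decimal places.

7.1438

Under SRS without replacement, Var(ȳ) = (1 − f)·s²/n with f = n/N = 3670/46090 = 0.07962682.
Var(ȳ) = (1 − 0.07962682)·203500/3670 = 0.92037318·55.449591 = 51.034317.
SE(ȳ) = √(51.034317) = 7.1438.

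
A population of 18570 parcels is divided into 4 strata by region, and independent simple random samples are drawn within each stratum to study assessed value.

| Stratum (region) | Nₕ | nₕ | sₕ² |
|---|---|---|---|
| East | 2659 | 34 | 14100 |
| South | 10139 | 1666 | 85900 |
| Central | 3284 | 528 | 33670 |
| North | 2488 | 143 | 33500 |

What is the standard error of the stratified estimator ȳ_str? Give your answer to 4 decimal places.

Var(ȳ_str) = Σₕ Wₕ²(1 − fₕ)sₕ²/nₕ with Wₕ = Nₕ/N, N = 18570.
East: Wₕ = 0.14318794; term = 0.14318794²·(1 − 0.01278676)·14100/34 = 8.3939047.
South: Wₕ = 0.54598815; term = 0.54598815²·(1 − 0.16431601)·85900/1666 = 12.844781.
Central: Wₕ = 0.17684437; term = 0.17684437²·(1 − 0.16077954)·33670/528 = 1.673662.
North: Wₕ = 0.13397954; term = 0.13397954²·(1 − 0.05747588)·33500/143 = 3.9634938.
Sum = 26.875842.
SE = √(26.875842) = 5.1842.

5.1842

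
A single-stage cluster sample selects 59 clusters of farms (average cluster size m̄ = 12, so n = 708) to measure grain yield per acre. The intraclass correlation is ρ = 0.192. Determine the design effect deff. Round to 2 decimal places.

3.11

deff = 1 + (12 − 1)·0.192 = 1 + 2.112 = 3.112.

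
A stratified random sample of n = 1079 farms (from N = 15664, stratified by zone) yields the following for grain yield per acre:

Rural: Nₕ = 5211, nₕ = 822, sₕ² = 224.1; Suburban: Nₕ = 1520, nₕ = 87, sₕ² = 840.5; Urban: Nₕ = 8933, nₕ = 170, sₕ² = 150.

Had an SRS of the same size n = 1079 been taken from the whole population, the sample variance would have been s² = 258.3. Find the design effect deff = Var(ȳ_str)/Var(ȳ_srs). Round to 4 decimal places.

1.7617

Var(ȳ_str) = Σ Wₕ²(1−fₕ)sₕ²/nₕ with Wₕ = Nₕ/15664:
  Rural: (5211/15664)²·(1−822/5211)·224.1/822 = 0.025412731
  Suburban: (1520/15664)²·(1−87/1520)·840.5/87 = 0.085763579
  Urban: (8933/15664)²·(1−170/8933)·150/170 = 0.28150566
  → Var(ȳ_str) = 0.39268197.
Var(ȳ_srs) = (1 − 1079/15664)·258.3/1079 = 0.22289828.
deff = 0.39268197 / 0.22289828 = 1.7617.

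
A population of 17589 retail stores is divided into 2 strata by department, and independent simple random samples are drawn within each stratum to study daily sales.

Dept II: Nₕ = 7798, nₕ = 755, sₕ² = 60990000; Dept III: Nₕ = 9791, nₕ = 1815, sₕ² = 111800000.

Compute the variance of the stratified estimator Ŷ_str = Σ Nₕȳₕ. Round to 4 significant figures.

9.247 × 10^12

Var(Ŷ_str) = Σₕ Nₕ²(1 − fₕ)sₕ²/nₕ.
Dept II: 7798²·(1 − 755/7798)·60990000/755 = 4.4366238 × 10^12.
Dept III: 9791²·(1 − 1815/9791)·111800000/1815 = 4.8103577 × 10^12.
Sum = 9.2469815 × 10^12.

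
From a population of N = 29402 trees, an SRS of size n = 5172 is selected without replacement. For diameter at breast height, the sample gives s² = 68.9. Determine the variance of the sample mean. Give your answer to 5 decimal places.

Under SRS without replacement, Var(ȳ) = (1 − f)·s²/n with f = n/N = 5172/29402 = 0.17590640.
Var(ȳ) = (1 − 0.17590640)·68.9/5172 = 0.82409360·0.013321732 = 0.010978354.

0.01098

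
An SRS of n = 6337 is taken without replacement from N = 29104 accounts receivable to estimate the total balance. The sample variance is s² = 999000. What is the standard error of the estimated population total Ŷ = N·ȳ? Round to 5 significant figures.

323200

Var(Ŷ) = N²·Var(ȳ) = N²·(1 − n/N)·s²/n.
f = 6337/29104 = 0.21773639; Var(ȳ) = 0.78226361·999000/6337 = 123.32039.
Var(Ŷ) = 29104² · 123.32039 = 1.0445765 × 10^11.
SE(Ŷ) = √(1.0445765 × 10^11) = 323200.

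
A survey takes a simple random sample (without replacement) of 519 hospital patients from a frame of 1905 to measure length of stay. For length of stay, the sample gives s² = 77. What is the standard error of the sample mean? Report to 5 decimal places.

0.32855

Under SRS without replacement, Var(ȳ) = (1 − f)·s²/n with f = n/N = 519/1905 = 0.27244094.
Var(ȳ) = (1 − 0.27244094)·77/519 = 0.72755906·0.14836224 = 0.10794229.
SE(ȳ) = √(0.10794229) = 0.32855.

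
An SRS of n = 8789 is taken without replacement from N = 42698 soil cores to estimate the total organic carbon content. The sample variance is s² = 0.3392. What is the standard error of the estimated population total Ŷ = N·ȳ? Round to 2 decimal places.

Var(Ŷ) = N²·Var(ȳ) = N²·(1 − n/N)·s²/n.
f = 8789/42698 = 0.20584102; Var(ȳ) = 0.79415898·0.3392/8789 = 3.0649531 × 10^-5.
Var(Ŷ) = 42698² · (3.0649531 × 10^-5) = 55877.749.
SE(Ŷ) = √(55877.749) = 236.38.

236.38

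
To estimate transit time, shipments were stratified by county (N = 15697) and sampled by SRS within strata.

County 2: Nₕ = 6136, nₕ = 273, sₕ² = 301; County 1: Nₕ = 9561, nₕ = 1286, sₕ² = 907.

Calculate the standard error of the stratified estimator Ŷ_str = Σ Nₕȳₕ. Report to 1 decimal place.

Var(Ŷ_str) = Σₕ Nₕ²(1 − fₕ)sₕ²/nₕ.
County 2: 6136²·(1 − 273/6136)·301/273 = 3.9665149 × 10^7.
County 1: 9561²·(1 − 1286/9561)·907/1286 = 5.5800442 × 10^7.
Sum = 9.5465591 × 10^7.
SE = √(9.5465591 × 10^7) = 9770.6.

9770.6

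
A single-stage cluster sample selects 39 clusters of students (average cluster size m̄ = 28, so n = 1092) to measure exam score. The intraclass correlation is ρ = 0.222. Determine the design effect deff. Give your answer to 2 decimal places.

deff = 1 + (28 − 1)·0.222 = 1 + 5.994 = 6.994.

6.99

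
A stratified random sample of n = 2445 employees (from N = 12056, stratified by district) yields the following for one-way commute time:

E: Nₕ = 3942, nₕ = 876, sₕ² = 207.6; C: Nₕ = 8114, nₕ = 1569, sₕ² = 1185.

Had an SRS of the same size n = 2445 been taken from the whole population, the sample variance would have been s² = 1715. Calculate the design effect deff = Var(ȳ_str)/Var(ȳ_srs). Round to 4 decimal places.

0.5287

Var(ȳ_str) = Σ Wₕ²(1−fₕ)sₕ²/nₕ with Wₕ = Nₕ/12056:
  E: (3942/12056)²·(1−876/3942)·207.6/876 = 0.01970632
  C: (8114/12056)²·(1−1569/8114)·1185/1569 = 0.27595202
  → Var(ȳ_str) = 0.29565834.
Var(ȳ_srs) = (1 − 2445/12056)·1715/2445 = 0.55917867.
deff = 0.29565834 / 0.55917867 = 0.5287.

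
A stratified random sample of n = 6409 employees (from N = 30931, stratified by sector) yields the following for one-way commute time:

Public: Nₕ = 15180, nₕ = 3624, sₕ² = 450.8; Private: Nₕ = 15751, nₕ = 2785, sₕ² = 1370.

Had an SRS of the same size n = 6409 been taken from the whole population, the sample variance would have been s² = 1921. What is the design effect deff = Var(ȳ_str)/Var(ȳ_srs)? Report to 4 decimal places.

0.5379

Var(ȳ_str) = Σ Wₕ²(1−fₕ)sₕ²/nₕ with Wₕ = Nₕ/30931:
  Public: (15180/30931)²·(1−3624/15180)·450.8/3624 = 0.022807995
  Private: (15751/30931)²·(1−2785/15751)·1370/2785 = 0.10500781
  → Var(ȳ_str) = 0.12781581.
Var(ȳ_srs) = (1 − 6409/30931)·1921/6409 = 0.23762877.
deff = 0.12781581 / 0.23762877 = 0.5379.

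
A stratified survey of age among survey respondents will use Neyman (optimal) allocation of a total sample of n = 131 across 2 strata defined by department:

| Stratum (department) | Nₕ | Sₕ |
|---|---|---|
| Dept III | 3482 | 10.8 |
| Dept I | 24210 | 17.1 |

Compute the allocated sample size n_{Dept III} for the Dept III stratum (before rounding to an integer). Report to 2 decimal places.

10.91

Neyman allocation: nₕ = n·NₕSₕ / Σⱼ NⱼSⱼ.
Σ NⱼSⱼ = 3482·10.8 + 24210·17.1 = 451596.6.
n_{Dept III} = 131·3482·10.8 / 451596.6 = 10.91.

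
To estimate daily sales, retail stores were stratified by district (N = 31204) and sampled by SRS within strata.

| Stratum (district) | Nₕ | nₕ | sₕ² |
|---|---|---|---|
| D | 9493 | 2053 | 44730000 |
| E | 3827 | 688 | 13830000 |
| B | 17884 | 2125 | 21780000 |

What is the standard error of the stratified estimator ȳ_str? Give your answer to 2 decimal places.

Var(ȳ_str) = Σₕ Wₕ²(1 − fₕ)sₕ²/nₕ with Wₕ = Nₕ/N, N = 31204.
D: Wₕ = 0.30422382; term = 0.30422382²·(1 − 0.21626462)·44730000/2053 = 1580.3957.
E: Wₕ = 0.12264453; term = 0.12264453²·(1 − 0.17977528)·13830000/688 = 248.00645.
B: Wₕ = 0.57313165; term = 0.57313165²·(1 − 0.11882129)·21780000/2125 = 2966.6869.
Sum = 4795.0891.
SE = √(4795.0891) = 69.25.

69.25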